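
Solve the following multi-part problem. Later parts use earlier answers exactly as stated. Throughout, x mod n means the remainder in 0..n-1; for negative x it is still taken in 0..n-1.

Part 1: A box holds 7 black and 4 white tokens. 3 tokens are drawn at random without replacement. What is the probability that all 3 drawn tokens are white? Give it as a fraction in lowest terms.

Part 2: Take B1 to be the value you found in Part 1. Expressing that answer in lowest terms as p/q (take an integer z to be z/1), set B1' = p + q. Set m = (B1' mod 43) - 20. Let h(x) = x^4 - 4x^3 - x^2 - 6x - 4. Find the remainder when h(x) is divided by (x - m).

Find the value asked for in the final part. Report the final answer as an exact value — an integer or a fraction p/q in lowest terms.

127476

Part 1: total draws C(11,3) = 165; favorable C(4,3) = 4; P = 4/165; answer 4/165
Part 2: B1 = 4/165; threaded value p + q = 169; m = 20; remainder = value at the root: 1*(20)^4 - 4*(20)^3 - 1*(20)^2 - 6*(20)^1 - 4 = (160000) + (-32000) + (-400) + (-120) + (-4) = 127476; answer 127476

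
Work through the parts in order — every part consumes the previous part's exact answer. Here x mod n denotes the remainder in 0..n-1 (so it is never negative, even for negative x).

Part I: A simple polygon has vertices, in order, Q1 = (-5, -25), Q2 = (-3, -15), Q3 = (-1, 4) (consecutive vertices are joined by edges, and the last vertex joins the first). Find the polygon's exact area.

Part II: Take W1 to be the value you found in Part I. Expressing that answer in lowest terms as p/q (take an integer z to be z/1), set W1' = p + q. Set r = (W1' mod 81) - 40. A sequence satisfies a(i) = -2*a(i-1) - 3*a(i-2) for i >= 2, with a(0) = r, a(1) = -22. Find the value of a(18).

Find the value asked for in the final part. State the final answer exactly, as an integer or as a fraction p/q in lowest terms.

-672250

Part I: cross terms: (-5*-15 - -3*-25)=0, (-3*4 - -1*-15)=-27, (-1*-25 - -5*4)=45; twice the area = |18| = 18; area = 9; answer 9
Part II: W1 = 9; threaded value p + q = 10; r = -30; a(2) = -2*(-22) - 3*(-30) = 134; iterating: a(2)=134, a(3)=-202, a(4)=2, a(5)=602, a(6)=-1210, a(7)=614, a(8)=2402, a(9)=-6646, a(10)=6086, a(11)=7766, a(12)=-33790, a(13)=44282, a(14)=12806, a(15)=-158458, a(16)=278498, a(17)=-81622, a(18)=-672250; answer -672250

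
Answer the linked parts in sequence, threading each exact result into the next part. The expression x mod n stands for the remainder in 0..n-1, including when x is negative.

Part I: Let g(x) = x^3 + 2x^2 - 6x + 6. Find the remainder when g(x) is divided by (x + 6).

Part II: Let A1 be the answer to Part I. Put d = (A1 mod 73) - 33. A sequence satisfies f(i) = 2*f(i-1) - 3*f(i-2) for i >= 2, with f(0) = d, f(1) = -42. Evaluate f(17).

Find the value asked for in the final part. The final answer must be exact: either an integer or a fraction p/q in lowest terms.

108486

Part I: remainder = value at the root: 1*(-6)^3 + 2*(-6)^2 - 6*(-6)^1 + 6 = (-216) + (72) + (36) + (6) = -102; answer -102
Part II: A1 = -102; d = 11; f(2) = 2*(-42) - 3*(11) = -117; iterating: f(2)=-117, f(3)=-108, f(4)=135, f(5)=594, f(6)=783, f(7)=-216, f(8)=-2781, f(9)=-4914, f(10)=-1485, f(11)=11772, f(12)=27999, f(13)=20682, f(14)=-42633, f(15)=-147312, f(16)=-166725, f(17)=108486; answer 108486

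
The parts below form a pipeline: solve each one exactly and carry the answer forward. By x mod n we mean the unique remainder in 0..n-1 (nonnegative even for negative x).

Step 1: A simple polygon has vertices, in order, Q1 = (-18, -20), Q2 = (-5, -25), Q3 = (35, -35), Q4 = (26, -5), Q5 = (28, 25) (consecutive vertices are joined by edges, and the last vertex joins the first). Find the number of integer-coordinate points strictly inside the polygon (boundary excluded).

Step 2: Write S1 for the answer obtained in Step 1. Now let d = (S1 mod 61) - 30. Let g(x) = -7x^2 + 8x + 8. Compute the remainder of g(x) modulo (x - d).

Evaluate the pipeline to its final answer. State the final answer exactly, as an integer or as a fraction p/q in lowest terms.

-5256

Step 1: cross terms: (-18*-25 - -5*-20)=350, (-5*-35 - 35*-25)=1050, (35*-5 - 26*-35)=735, (26*25 - 28*-5)=790, (28*-20 - -18*25)=-110; twice the area = |2815| = 2815; area = 2815/2; boundary points = 1 + 10 + 3 + 2 + 1 = 17; strictly interior points = area - boundary/2 + 1 = 1400; answer 1400
Step 2: S1 = 1400; d = 28; remainder = value at the root: -7*(28)^2 + 8*(28)^1 + 8 = (-5488) + (224) + (8) = -5256; answer -5256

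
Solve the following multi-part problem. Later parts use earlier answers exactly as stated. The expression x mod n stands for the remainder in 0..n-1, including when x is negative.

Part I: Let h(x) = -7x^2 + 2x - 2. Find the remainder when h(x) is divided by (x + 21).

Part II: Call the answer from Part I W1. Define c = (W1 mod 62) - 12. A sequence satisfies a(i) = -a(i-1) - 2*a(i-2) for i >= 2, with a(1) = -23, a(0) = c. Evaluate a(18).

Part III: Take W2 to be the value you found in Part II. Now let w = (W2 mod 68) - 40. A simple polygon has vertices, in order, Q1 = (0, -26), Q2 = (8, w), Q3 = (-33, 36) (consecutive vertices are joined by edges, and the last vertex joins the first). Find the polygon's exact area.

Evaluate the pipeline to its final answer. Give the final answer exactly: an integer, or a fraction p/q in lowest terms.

727/2

Part I: remainder = value at the root: -7*(-21)^2 + 2*(-21)^1 - 2 = (-3087) + (-42) + (-2) = -3131; answer -3131
Part II: W1 = -3131; c = 19; a(2) = -1*(-23) - 2*(19) = -15; iterating: a(2)=-15, a(3)=61, a(4)=-31, a(5)=-91, a(6)=153, a(7)=29, a(8)=-335, a(9)=277, a(10)=393, a(11)=-947, a(12)=161, a(13)=1733, a(14)=-2055, a(15)=-1411, a(16)=5521, a(17)=-2699, a(18)=-8343; answer -8343
Part III: W2 = -8343; w = -19; cross terms: (0*-19 - 8*-26)=208, (8*36 - -33*-19)=-339, (-33*-26 - 0*36)=858; twice the area = |727| = 727; area = 727/2; answer 727/2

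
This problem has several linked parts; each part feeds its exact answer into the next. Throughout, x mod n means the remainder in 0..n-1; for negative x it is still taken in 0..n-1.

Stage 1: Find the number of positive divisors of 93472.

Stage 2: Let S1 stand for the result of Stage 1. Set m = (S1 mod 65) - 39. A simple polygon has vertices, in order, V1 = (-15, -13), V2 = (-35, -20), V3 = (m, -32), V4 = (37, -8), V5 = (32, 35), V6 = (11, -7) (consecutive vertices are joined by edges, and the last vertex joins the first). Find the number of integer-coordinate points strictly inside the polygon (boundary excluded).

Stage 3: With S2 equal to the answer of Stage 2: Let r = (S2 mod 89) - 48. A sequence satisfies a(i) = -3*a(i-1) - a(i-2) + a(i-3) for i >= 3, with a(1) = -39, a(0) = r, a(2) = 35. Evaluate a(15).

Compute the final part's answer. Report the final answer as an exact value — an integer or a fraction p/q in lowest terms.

Stage 1: 93472 = 2^5 * 23 * 127; number of divisors = (5+1) * (1+1) * (1+1) = 24; answer 24
Stage 2: S1 = 24; m = -15; cross terms: (-15*-20 - -35*-13)=-155, (-35*-32 - -15*-20)=820, (-15*-8 - 37*-32)=1304, (37*35 - 32*-8)=1551, (32*-7 - 11*35)=-609, (11*-13 - -15*-7)=-248; twice the area = |2663| = 2663; area = 2663/2; boundary points = 1 + 4 + 4 + 1 + 21 + 2 = 33; strictly interior points = area - boundary/2 + 1 = 1316; answer 1316
Stage 3: S2 = 1316; r = 22; a(3) = -3*(35) - 1*(-39) + 1*(22) = -44; iterating: a(3)=-44, a(4)=58, a(5)=-95, a(6)=183, a(7)=-396, a(8)=910, a(9)=-2151, a(10)=5147, a(11)=-12380, a(12)=29842, a(13)=-71999, a(14)=173775, a(15)=-419484; answer -419484

-419484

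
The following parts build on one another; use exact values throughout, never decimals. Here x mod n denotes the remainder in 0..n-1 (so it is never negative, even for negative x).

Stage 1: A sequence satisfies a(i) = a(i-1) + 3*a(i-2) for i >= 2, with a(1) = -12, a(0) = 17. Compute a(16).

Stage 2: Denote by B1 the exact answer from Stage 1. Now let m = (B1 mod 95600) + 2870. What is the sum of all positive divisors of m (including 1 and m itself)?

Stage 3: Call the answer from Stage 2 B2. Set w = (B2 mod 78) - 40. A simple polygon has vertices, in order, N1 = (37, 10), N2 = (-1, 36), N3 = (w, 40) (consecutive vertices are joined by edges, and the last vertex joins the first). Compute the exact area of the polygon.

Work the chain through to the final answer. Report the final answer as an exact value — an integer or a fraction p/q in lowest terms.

Stage 1: a(2) = 1*(-12) + 3*(17) = 39; iterating: a(2)=39, a(3)=3, a(4)=120, a(5)=129, a(6)=489, a(7)=876, a(8)=2343, a(9)=4971, a(10)=12000, a(11)=26913, a(12)=62913, a(13)=143652, a(14)=332391, a(15)=763347, a(16)=1760520; answer 1760520
Stage 2: B1 = 1760520; m = 42590; 42590 = 2 * 5 * 4259; sigma = (1 + 2) * (1 + 5) * (1 + 4259) = 3 * 6 * 4260 = 76680; answer 76680
Stage 3: B2 = 76680; w = -34; cross terms: (37*36 - -1*10)=1342, (-1*40 - -34*36)=1184, (-34*10 - 37*40)=-1820; twice the area = |706| = 706; area = 353; answer 353

353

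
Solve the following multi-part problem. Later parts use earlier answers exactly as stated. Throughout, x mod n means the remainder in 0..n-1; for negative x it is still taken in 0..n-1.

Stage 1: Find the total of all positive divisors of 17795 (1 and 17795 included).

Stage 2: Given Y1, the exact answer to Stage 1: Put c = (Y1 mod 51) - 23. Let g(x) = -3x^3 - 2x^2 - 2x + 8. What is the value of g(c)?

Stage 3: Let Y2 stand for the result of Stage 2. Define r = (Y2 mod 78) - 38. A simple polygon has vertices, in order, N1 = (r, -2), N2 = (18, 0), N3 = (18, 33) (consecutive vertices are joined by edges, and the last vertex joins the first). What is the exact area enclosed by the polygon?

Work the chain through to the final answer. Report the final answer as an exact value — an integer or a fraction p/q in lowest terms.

Stage 1: 17795 = 5 * 3559; sigma = (1 + 5) * (1 + 3559) = 6 * 3560 = 21360; answer 21360
Stage 2: Y1 = 21360; c = 19; -3*(19)^3 - 2*(19)^2 - 2*(19)^1 + 8 = (-20577) + (-722) + (-38) + (8) = -21329; answer -21329
Stage 3: Y2 = -21329; r = 5; cross terms: (5*0 - 18*-2)=36, (18*33 - 18*0)=594, (18*-2 - 5*33)=-201; twice the area = |429| = 429; area = 429/2; answer 429/2

429/2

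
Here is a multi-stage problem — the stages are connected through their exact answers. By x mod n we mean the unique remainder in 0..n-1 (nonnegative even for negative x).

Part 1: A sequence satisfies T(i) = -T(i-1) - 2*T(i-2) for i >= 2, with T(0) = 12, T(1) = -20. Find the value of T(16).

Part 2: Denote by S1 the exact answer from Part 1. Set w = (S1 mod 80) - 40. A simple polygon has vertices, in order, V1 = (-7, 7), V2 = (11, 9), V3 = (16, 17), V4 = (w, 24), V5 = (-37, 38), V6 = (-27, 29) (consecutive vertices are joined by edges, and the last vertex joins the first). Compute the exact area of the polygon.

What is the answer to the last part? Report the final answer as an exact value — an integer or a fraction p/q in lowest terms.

949

Part 1: T(2) = -1*(-20) - 2*(12) = -4; iterating: T(2)=-4, T(3)=44, T(4)=-36, T(5)=-52, T(6)=124, T(7)=-20, T(8)=-228, T(9)=268, T(10)=188, T(11)=-724, T(12)=348, T(13)=1100, T(14)=-1796, T(15)=-404, T(16)=3996; answer 3996
Part 2: S1 = 3996; w = 36; cross terms: (-7*9 - 11*7)=-140, (11*17 - 16*9)=43, (16*24 - 36*17)=-228, (36*38 - -37*24)=2256, (-37*29 - -27*38)=-47, (-27*7 - -7*29)=14; twice the area = |1898| = 1898; area = 949; answer 949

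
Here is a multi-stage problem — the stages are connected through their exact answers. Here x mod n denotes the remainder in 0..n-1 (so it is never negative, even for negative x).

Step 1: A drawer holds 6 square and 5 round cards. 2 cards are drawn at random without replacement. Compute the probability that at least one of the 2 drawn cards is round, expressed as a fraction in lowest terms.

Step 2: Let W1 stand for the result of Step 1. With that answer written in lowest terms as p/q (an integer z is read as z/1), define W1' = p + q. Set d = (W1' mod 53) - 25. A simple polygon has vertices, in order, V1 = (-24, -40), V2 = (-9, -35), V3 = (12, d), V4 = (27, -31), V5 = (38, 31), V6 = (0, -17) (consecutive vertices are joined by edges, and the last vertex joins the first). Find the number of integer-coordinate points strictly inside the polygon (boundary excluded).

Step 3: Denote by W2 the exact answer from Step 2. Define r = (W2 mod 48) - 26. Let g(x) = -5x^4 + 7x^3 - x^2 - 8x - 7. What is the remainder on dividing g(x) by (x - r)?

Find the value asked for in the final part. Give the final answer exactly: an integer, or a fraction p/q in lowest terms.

Step 1: total draws C(11,2) = 55; complement C(6,2) = 15; favorable 55 - 15 = 40; P = 8/11; answer 8/11
Step 2: W1 = 8/11; threaded value p + q = 19; d = -6; cross terms: (-24*-35 - -9*-40)=480, (-9*-6 - 12*-35)=474, (12*-31 - 27*-6)=-210, (27*31 - 38*-31)=2015, (38*-17 - 0*31)=-646, (0*-40 - -24*-17)=-408; twice the area = |1705| = 1705; area = 1705/2; boundary points = 5 + 1 + 5 + 1 + 2 + 1 = 15; strictly interior points = area - boundary/2 + 1 = 846; answer 846
Step 3: W2 = 846; r = 4; remainder = value at the root: -5*(4)^4 + 7*(4)^3 - 1*(4)^2 - 8*(4)^1 - 7 = (-1280) + (448) + (-16) + (-32) + (-7) = -887; answer -887

-887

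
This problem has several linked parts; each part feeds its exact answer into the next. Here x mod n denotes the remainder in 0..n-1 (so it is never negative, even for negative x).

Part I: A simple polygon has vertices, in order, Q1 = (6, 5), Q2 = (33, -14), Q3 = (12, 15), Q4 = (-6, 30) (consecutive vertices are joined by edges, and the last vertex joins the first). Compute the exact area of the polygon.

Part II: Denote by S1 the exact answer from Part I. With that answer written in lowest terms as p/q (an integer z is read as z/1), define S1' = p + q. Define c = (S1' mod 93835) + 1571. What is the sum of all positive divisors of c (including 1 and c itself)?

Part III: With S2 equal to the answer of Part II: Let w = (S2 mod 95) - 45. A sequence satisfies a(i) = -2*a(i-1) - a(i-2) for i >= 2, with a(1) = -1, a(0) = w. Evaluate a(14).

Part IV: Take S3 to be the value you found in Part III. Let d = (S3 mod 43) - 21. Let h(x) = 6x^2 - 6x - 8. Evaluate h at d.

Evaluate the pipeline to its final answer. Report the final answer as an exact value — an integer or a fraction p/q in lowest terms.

Part I: cross terms: (6*-14 - 33*5)=-249, (33*15 - 12*-14)=663, (12*30 - -6*15)=450, (-6*5 - 6*30)=-210; twice the area = |654| = 654; area = 327; answer 327
Part II: S1 = 327; threaded value p + q = 328; c = 1899; 1899 = 3^2 * 211; sigma = (1 + 3 + 9) * (1 + 211) = 13 * 212 = 2756; answer 2756
Part III: S2 = 2756; w = -44; a(2) = -2*(-1) - 1*(-44) = 46; iterating: a(2)=46, a(3)=-91, a(4)=136, a(5)=-181, a(6)=226, a(7)=-271, a(8)=316, a(9)=-361, a(10)=406, a(11)=-451, a(12)=496, a(13)=-541, a(14)=586; answer 586
Part IV: S3 = 586; d = 6; 6*(6)^2 - 6*(6)^1 - 8 = (216) + (-36) + (-8) = 172; answer 172

172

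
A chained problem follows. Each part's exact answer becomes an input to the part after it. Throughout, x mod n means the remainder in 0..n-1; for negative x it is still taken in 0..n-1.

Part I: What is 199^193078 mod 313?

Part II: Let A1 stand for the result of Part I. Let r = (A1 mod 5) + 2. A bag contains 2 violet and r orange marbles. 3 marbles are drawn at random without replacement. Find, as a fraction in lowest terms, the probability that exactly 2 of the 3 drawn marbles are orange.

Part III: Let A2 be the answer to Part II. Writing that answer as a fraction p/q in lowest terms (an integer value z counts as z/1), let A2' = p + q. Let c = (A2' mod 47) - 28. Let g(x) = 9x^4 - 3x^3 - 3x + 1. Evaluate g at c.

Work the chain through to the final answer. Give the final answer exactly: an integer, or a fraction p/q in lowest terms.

766480

Part I: squarings mod 313: 199^1=199, 199^2=163, 199^4=277, 199^8=44, 199^16=58, 199^32=234, 199^64=294, 199^128=48, 199^256=113, 199^512=249, 199^1024=27, 199^2048=103, 199^4096=280, 199^8192=150, 199^16384=277, 199^32768=44, 199^65536=58, 199^131072=234; 199^193078 = 199^2 * 199^4 * 199^16 * 199^32 * 199^512 * 199^4096 * 199^8192 * 199^16384 * 199^32768 * 199^131072 = 163 (mod 313); answer 163
Part II: A1 = 163; r = 5; total draws C(7,3) = 35; favorable C(5,2)*C(2,1) = 20; P = 4/7; answer 4/7
Part III: A2 = 4/7; threaded value p + q = 11; c = -17; 9*(-17)^4 - 3*(-17)^3 - 3*(-17)^1 + 1 = (751689) + (14739) + (51) + (1) = 766480; answer 766480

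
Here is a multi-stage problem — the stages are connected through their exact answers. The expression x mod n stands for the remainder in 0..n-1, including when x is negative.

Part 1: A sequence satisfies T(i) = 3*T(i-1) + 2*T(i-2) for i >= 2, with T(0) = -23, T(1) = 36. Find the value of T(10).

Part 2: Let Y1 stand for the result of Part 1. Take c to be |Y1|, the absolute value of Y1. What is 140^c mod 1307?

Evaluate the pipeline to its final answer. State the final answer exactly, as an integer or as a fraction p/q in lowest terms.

122

Part 1: T(2) = 3*(36) + 2*(-23) = 62; iterating: T(2)=62, T(3)=258, T(4)=898, T(5)=3210, T(6)=11426, T(7)=40698, T(8)=144946, T(9)=516234, T(10)=1838594; answer 1838594
Part 2: Y1 = 1838594; c = 1838594; squarings mod 1307: 140^1=140, 140^2=1302, 140^4=25, 140^8=625, 140^16=1139, 140^32=777, 140^64=1202, 140^128=569, 140^256=932, 140^512=776, 140^1024=956, 140^2048=343, 140^4096=19, 140^8192=361, 140^16384=928, 140^32768=1178, 140^65536=957, 140^131072=949, 140^262144=78, 140^524288=856, 140^1048576=816; 140^1838594 = 140^2 * 140^512 * 140^1024 * 140^2048 * 140^262144 * 140^524288 * 140^1048576 = 122 (mod 1307); answer 122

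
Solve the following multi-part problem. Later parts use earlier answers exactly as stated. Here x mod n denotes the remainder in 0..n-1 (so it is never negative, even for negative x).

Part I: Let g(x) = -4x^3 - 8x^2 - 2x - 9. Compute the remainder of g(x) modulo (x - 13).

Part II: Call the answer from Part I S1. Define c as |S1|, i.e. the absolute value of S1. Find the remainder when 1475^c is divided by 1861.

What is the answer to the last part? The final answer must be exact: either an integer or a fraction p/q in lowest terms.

Part I: remainder = value at the root: -4*(13)^3 - 8*(13)^2 - 2*(13)^1 - 9 = (-8788) + (-1352) + (-26) + (-9) = -10175; answer -10175
Part II: S1 = -10175; c = 10175; squarings mod 1861: 1475^1=1475, 1475^2=116, 1475^4=429, 1475^8=1663, 1475^16=123, 1475^32=241, 1475^64=390, 1475^128=1359, 1475^256=769, 1475^512=1424, 1475^1024=1147, 1475^2048=1743, 1475^4096=897, 1475^8192=657; 1475^10175 = 1475^1 * 1475^2 * 1475^4 * 1475^8 * 1475^16 * 1475^32 * 1475^128 * 1475^256 * 1475^512 * 1475^1024 * 1475^8192 = 892 (mod 1861); answer 892

892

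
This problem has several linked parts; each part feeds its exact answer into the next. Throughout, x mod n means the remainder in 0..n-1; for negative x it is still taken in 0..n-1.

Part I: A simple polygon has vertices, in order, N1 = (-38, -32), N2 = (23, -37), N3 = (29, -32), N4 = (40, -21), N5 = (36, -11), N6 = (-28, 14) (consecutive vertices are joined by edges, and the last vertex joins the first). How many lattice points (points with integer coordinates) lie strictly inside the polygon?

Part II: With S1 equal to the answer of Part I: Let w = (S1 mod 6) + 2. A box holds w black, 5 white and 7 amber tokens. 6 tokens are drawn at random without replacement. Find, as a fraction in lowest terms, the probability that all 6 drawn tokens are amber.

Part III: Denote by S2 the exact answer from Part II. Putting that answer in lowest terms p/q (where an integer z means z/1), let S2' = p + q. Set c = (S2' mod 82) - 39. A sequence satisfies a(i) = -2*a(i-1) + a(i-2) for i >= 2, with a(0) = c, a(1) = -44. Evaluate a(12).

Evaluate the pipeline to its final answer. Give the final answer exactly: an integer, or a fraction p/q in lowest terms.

517984

Part I: cross terms: (-38*-37 - 23*-32)=2142, (23*-32 - 29*-37)=337, (29*-21 - 40*-32)=671, (40*-11 - 36*-21)=316, (36*14 - -28*-11)=196, (-28*-32 - -38*14)=1428; twice the area = |5090| = 5090; area = 2545; boundary points = 1 + 1 + 11 + 2 + 1 + 2 = 18; strictly interior points = area - boundary/2 + 1 = 2537; answer 2537
Part II: S1 = 2537; w = 7; total draws C(19,6) = 27132; favorable C(7,6) = 7; P = 1/3876; answer 1/3876
Part III: S2 = 1/3876; threaded value p + q = 3877; c = -16; a(2) = -2*(-44) + 1*(-16) = 72; iterating: a(2)=72, a(3)=-188, a(4)=448, a(5)=-1084, a(6)=2616, a(7)=-6316, a(8)=15248, a(9)=-36812, a(10)=88872, a(11)=-214556, a(12)=517984; answer 517984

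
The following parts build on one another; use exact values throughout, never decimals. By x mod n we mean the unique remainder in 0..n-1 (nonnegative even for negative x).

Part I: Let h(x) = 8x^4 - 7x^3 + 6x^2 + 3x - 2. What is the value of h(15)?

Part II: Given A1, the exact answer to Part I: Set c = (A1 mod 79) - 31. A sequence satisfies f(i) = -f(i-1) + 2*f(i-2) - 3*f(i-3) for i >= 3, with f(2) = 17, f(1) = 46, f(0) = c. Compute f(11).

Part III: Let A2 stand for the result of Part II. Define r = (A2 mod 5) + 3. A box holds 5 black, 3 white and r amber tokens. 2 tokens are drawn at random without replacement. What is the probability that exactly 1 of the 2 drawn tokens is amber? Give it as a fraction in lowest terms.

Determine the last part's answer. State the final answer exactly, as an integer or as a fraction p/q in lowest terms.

Part I: 8*(15)^4 - 7*(15)^3 + 6*(15)^2 + 3*(15)^1 - 2 = (405000) + (-23625) + (1350) + (45) + (-2) = 382768; answer 382768
Part II: A1 = 382768; c = -18; f(3) = -1*(17) + 2*(46) - 3*(-18) = 129; iterating: f(3)=129, f(4)=-233, f(5)=440, f(6)=-1293, f(7)=2872, f(8)=-6778, f(9)=16401, f(10)=-38573, f(11)=91709; answer 91709
Part III: A2 = 91709; r = 7; total draws C(15,2) = 105; favorable C(7,1)*C(8,1) = 56; P = 8/15; answer 8/15

8/15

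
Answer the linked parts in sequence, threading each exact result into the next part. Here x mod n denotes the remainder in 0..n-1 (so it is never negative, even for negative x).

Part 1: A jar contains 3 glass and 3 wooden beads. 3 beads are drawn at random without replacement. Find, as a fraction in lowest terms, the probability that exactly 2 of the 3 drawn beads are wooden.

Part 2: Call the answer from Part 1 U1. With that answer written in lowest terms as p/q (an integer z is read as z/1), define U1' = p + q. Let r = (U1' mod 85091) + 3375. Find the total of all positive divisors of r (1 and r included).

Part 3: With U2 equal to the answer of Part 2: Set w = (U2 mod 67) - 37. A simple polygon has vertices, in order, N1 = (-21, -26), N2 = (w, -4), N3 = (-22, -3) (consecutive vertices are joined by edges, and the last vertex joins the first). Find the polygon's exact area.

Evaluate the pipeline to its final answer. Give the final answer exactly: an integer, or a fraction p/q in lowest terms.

91/2

Part 1: total draws C(6,3) = 20; favorable C(3,2)*C(3,1) = 9; P = 9/20; answer 9/20
Part 2: U1 = 9/20; threaded value p + q = 29; r = 3404; 3404 = 2^2 * 23 * 37; sigma = (1 + 2 + 4) * (1 + 23) * (1 + 37) = 7 * 24 * 38 = 6384; answer 6384
Part 3: U2 = 6384; w = -18; cross terms: (-21*-4 - -18*-26)=-384, (-18*-3 - -22*-4)=-34, (-22*-26 - -21*-3)=509; twice the area = |91| = 91; area = 91/2; answer 91/2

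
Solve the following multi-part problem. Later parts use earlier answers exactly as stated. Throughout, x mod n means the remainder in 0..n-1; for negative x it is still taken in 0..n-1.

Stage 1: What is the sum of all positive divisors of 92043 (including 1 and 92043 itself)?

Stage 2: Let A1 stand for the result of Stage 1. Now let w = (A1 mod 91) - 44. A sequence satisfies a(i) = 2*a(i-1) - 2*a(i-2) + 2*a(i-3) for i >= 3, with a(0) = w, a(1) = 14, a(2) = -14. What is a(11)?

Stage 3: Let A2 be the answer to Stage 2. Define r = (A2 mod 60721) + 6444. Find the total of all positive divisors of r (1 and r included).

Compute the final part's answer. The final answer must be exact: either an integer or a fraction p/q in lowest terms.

85952

Stage 1: 92043 = 3^3 * 7 * 487; sigma = (1 + 3 + 9 + 27) * (1 + 7) * (1 + 487) = 40 * 8 * 488 = 156160; answer 156160
Stage 2: A1 = 156160; w = -40; a(3) = 2*(-14) - 2*(14) + 2*(-40) = -136; iterating: a(3)=-136, a(4)=-216, a(5)=-188, a(6)=-216, a(7)=-488, a(8)=-920, a(9)=-1296, a(10)=-1728, a(11)=-2704; answer -2704
Stage 3: A2 = -2704; r = 64461; 64461 = 3 * 21487; sigma = (1 + 3) * (1 + 21487) = 4 * 21488 = 85952; answer 85952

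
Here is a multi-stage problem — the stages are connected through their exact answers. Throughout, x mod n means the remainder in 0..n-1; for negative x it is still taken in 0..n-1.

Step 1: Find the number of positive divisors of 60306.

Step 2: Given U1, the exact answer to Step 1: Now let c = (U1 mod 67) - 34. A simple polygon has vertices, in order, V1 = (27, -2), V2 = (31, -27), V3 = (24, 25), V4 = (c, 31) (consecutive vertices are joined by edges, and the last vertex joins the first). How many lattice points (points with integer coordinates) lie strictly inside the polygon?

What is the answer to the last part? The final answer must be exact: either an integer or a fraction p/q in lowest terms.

465

Step 1: 60306 = 2 * 3 * 19 * 23^2; number of divisors = (1+1) * (1+1) * (1+1) * (2+1) = 24; answer 24
Step 2: U1 = 24; c = -10; cross terms: (27*-27 - 31*-2)=-667, (31*25 - 24*-27)=1423, (24*31 - -10*25)=994, (-10*-2 - 27*31)=-817; twice the area = |933| = 933; area = 933/2; boundary points = 1 + 1 + 2 + 1 = 5; strictly interior points = area - boundary/2 + 1 = 465; answer 465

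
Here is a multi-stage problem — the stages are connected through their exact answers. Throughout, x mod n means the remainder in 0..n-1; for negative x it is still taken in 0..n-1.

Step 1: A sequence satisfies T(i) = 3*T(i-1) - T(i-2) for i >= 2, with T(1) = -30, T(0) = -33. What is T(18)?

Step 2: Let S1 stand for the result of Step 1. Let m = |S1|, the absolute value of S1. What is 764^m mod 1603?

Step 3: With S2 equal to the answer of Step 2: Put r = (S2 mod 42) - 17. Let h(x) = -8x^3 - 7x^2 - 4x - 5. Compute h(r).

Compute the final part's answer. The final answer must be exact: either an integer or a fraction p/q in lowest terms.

5296

Step 1: T(2) = 3*(-30) - 1*(-33) = -57; iterating: T(2)=-57, T(3)=-141, T(4)=-366, T(5)=-957, T(6)=-2505, T(7)=-6558, T(8)=-17169, T(9)=-44949, T(10)=-117678, T(11)=-308085, T(12)=-806577, T(13)=-2111646, T(14)=-5528361, T(15)=-14473437, T(16)=-37891950, T(17)=-99202413, T(18)=-259715289; answer -259715289
Step 2: S1 = -259715289; m = 259715289; squarings mod 1603: 764^1=764, 764^2=204, 764^4=1541, 764^8=638, 764^16=1485, 764^32=1100, 764^64=1338, 764^128=1296, 764^256=1275, 764^512=183, 764^1024=1429, 764^2048=1422, 764^4096=701, 764^8192=883, 764^16384=631, 764^32768=617, 764^65536=778, 764^131072=953, 764^262144=911, 764^524288=1170, 764^1048576=1541, 764^2097152=638, 764^4194304=1485, 764^8388608=1100, 764^16777216=1338, 764^33554432=1296, 764^67108864=1275, 764^134217728=183; 764^259715289 = 764^1 * 764^8 * 764^16 * 764^64 * 764^128 * 764^4096 * 764^8192 * 764^16384 * 764^32768 * 764^131072 * 764^524288 * 764^1048576 * 764^2097152 * 764^4194304 * 764^16777216 * 764^33554432 * 764^67108864 * 764^134217728 = 428 (mod 1603); answer 428
Step 3: S2 = 428; r = -9; -8*(-9)^3 - 7*(-9)^2 - 4*(-9)^1 - 5 = (5832) + (-567) + (36) + (-5) = 5296; answer 5296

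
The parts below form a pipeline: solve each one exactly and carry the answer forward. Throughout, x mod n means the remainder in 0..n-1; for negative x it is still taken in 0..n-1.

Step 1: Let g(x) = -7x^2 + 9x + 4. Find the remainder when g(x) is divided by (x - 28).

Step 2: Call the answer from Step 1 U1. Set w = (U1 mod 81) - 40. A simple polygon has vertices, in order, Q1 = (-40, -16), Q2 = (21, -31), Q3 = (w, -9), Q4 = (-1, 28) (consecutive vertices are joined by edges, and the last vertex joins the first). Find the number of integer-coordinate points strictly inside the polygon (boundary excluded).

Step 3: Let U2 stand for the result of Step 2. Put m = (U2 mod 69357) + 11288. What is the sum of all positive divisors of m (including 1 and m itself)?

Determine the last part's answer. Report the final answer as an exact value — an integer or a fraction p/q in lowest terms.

13542

Step 1: remainder = value at the root: -7*(28)^2 + 9*(28)^1 + 4 = (-5488) + (252) + (4) = -5232; answer -5232
Step 2: U1 = -5232; w = -7; cross terms: (-40*-31 - 21*-16)=1576, (21*-9 - -7*-31)=-406, (-7*28 - -1*-9)=-205, (-1*-16 - -40*28)=1136; twice the area = |2101| = 2101; area = 2101/2; boundary points = 1 + 2 + 1 + 1 = 5; strictly interior points = area - boundary/2 + 1 = 1049; answer 1049
Step 3: U2 = 1049; m = 12337; 12337 = 13^2 * 73; sigma = (1 + 13 + 169) * (1 + 73) = 183 * 74 = 13542; answer 13542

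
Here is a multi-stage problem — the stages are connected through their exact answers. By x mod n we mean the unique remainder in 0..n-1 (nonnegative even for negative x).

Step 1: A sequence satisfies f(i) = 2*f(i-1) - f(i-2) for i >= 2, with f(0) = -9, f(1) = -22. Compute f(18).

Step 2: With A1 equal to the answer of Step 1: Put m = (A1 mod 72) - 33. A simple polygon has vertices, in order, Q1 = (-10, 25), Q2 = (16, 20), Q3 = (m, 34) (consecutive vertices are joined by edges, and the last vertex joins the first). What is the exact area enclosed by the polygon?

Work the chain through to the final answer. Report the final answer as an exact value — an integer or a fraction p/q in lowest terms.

Step 1: f(2) = 2*(-22) - 1*(-9) = -35; iterating: f(2)=-35, f(3)=-48, f(4)=-61, f(5)=-74, f(6)=-87, f(7)=-100, f(8)=-113, f(9)=-126, f(10)=-139, f(11)=-152, f(12)=-165, f(13)=-178, f(14)=-191, f(15)=-204, f(16)=-217, f(17)=-230, f(18)=-243; answer -243
Step 2: A1 = -243; m = 12; cross terms: (-10*20 - 16*25)=-600, (16*34 - 12*20)=304, (12*25 - -10*34)=640; twice the area = |344| = 344; area = 172; answer 172

172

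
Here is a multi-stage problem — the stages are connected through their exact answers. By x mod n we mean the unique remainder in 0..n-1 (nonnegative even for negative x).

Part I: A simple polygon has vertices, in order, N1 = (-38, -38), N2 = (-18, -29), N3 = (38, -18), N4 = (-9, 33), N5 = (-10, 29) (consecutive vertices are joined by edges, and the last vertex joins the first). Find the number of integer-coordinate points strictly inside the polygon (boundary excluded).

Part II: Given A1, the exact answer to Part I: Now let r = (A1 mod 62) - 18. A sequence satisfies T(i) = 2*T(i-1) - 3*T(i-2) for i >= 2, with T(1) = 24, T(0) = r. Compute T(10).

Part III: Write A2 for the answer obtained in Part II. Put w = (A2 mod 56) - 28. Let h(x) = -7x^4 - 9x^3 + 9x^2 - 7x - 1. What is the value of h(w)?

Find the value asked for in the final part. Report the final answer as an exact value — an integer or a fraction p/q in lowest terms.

-1188541

Part I: cross terms: (-38*-29 - -18*-38)=418, (-18*-18 - 38*-29)=1426, (38*33 - -9*-18)=1092, (-9*29 - -10*33)=69, (-10*-38 - -38*29)=1482; twice the area = |4487| = 4487; area = 4487/2; boundary points = 1 + 1 + 1 + 1 + 1 = 5; strictly interior points = area - boundary/2 + 1 = 2242; answer 2242
Part II: A1 = 2242; r = -8; T(2) = 2*(24) - 3*(-8) = 72; iterating: T(2)=72, T(3)=72, T(4)=-72, T(5)=-360, T(6)=-504, T(7)=72, T(8)=1656, T(9)=3096, T(10)=1224; answer 1224
Part III: A2 = 1224; w = 20; -7*(20)^4 - 9*(20)^3 + 9*(20)^2 - 7*(20)^1 - 1 = (-1120000) + (-72000) + (3600) + (-140) + (-1) = -1188541; answer -1188541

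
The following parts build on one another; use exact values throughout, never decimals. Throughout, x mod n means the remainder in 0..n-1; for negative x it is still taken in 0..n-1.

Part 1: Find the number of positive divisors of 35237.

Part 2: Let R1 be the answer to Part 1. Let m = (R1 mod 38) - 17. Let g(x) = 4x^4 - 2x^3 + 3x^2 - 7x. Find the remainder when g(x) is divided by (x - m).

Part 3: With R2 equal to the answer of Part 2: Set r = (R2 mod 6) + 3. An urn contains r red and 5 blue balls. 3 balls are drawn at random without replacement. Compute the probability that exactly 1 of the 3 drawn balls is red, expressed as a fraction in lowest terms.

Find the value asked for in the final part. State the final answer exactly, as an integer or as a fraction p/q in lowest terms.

7/22

Part 1: 35237 = 167 * 211; number of divisors = (1+1) * (1+1) = 4; answer 4
Part 2: R1 = 4; m = -13; remainder = value at the root: 4*(-13)^4 - 2*(-13)^3 + 3*(-13)^2 - 7*(-13)^1 = (114244) + (4394) + (507) + (91) = 119236; answer 119236
Part 3: R2 = 119236; r = 7; total draws C(12,3) = 220; favorable C(7,1)*C(5,2) = 70; P = 7/22; answer 7/22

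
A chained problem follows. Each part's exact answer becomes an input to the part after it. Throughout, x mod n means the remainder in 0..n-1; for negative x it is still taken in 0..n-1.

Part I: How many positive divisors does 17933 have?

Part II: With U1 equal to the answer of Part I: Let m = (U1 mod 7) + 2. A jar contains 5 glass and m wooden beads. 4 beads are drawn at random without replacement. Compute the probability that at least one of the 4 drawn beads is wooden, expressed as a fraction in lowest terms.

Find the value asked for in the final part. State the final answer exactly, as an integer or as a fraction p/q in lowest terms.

Part I: 17933 = 79 * 227; number of divisors = (1+1) * (1+1) = 4; answer 4
Part II: U1 = 4; m = 6; total draws C(11,4) = 330; complement C(5,4) = 5; favorable 330 - 5 = 325; P = 65/66; answer 65/66

65/66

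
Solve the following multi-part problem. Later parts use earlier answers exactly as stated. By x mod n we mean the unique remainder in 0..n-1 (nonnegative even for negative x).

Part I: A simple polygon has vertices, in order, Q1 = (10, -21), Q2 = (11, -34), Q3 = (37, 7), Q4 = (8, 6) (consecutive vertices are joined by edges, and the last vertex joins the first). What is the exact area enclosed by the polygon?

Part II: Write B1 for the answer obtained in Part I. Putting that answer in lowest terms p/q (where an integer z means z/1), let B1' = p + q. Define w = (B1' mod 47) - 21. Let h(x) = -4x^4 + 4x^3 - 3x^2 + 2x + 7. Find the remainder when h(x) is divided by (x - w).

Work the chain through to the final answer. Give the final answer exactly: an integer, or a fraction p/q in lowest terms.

Part I: cross terms: (10*-34 - 11*-21)=-109, (11*7 - 37*-34)=1335, (37*6 - 8*7)=166, (8*-21 - 10*6)=-228; twice the area = |1164| = 1164; area = 582; answer 582
Part II: B1 = 582; threaded value p + q = 583; w = -2; remainder = value at the root: -4*(-2)^4 + 4*(-2)^3 - 3*(-2)^2 + 2*(-2)^1 + 7 = (-64) + (-32) + (-12) + (-4) + (7) = -105; answer -105

-105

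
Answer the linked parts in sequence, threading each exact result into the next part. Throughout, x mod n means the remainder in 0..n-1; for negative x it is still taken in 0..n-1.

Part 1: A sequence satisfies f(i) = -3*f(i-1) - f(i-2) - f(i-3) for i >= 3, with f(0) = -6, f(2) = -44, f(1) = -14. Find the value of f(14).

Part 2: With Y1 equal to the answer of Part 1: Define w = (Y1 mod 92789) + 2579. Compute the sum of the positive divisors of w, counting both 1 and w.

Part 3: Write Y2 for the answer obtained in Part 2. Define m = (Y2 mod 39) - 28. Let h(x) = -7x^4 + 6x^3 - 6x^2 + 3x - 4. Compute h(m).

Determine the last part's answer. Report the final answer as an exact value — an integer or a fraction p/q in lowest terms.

-376024

Part 1: f(3) = -3*(-44) - 1*(-14) - 1*(-6) = 152; iterating: f(3)=152, f(4)=-398, f(5)=1086, f(6)=-3012, f(7)=8348, f(8)=-23118, f(9)=64018, f(10)=-177284, f(11)=490952, f(12)=-1359590, f(13)=3765102, f(14)=-10426668; answer -10426668
Part 2: Y1 = -10426668; w = 61068; 61068 = 2^2 * 3 * 7 * 727; sigma = (1 + 2 + 4) * (1 + 3) * (1 + 7) * (1 + 727) = 7 * 4 * 8 * 728 = 163072; answer 163072
Part 3: Y2 = 163072; m = -15; -7*(-15)^4 + 6*(-15)^3 - 6*(-15)^2 + 3*(-15)^1 - 4 = (-354375) + (-20250) + (-1350) + (-45) + (-4) = -376024; answer -376024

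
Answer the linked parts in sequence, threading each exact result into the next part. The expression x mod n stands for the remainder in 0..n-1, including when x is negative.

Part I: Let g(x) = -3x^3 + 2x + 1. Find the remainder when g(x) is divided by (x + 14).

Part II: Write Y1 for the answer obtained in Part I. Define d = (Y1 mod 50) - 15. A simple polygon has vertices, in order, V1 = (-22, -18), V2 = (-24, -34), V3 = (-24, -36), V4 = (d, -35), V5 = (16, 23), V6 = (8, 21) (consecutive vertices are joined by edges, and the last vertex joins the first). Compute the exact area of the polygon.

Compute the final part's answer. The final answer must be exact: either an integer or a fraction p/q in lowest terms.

822

Part I: remainder = value at the root: -3*(-14)^3 + 2*(-14)^1 + 1 = (8232) + (-28) + (1) = 8205; answer 8205
Part II: Y1 = 8205; d = -10; cross terms: (-22*-34 - -24*-18)=316, (-24*-36 - -24*-34)=48, (-24*-35 - -10*-36)=480, (-10*23 - 16*-35)=330, (16*21 - 8*23)=152, (8*-18 - -22*21)=318; twice the area = |1644| = 1644; area = 822; answer 822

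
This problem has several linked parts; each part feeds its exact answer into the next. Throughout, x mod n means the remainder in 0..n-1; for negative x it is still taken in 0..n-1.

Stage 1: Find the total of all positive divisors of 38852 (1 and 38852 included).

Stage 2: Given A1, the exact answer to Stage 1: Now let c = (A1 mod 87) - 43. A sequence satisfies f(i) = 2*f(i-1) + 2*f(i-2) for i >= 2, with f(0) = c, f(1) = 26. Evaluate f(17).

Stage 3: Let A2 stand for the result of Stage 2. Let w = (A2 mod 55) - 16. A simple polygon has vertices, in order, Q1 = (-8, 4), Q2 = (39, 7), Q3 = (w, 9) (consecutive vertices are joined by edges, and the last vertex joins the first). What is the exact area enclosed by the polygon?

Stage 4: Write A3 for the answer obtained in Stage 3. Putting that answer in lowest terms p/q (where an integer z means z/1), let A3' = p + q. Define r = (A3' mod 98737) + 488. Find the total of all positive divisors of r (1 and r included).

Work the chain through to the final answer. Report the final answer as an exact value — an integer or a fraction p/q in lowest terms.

Stage 1: 38852 = 2^2 * 11 * 883; sigma = (1 + 2 + 4) * (1 + 11) * (1 + 883) = 7 * 12 * 884 = 74256; answer 74256
Stage 2: A1 = 74256; c = 2; f(2) = 2*(26) + 2*(2) = 56; iterating: f(2)=56, f(3)=164, f(4)=440, f(5)=1208, f(6)=3296, f(7)=9008, f(8)=24608, f(9)=67232, f(10)=183680, f(11)=501824, f(12)=1371008, f(13)=3745664, f(14)=10233344, f(15)=27958016, f(16)=76382720, f(17)=208681472; answer 208681472
Stage 3: A2 = 208681472; w = 16; cross terms: (-8*7 - 39*4)=-212, (39*9 - 16*7)=239, (16*4 - -8*9)=136; twice the area = |163| = 163; area = 163/2; answer 163/2
Stage 4: A3 = 163/2; threaded value p + q = 165; r = 653; 653 is prime, so its only divisors are 1 and 653; sigma = 1 + 653 = 654; answer 654

654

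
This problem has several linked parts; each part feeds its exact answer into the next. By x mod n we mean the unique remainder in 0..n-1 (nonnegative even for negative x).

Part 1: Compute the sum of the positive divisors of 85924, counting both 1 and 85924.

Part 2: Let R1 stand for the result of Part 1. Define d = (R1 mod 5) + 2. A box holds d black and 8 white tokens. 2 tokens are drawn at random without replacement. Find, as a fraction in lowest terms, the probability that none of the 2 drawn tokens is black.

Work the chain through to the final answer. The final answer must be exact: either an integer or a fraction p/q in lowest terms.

Part 1: 85924 = 2^2 * 21481; sigma = (1 + 2 + 4) * (1 + 21481) = 7 * 21482 = 150374; answer 150374
Part 2: R1 = 150374; d = 6; total draws C(14,2) = 91; favorable C(8,2) = 28; P = 4/13; answer 4/13

4/13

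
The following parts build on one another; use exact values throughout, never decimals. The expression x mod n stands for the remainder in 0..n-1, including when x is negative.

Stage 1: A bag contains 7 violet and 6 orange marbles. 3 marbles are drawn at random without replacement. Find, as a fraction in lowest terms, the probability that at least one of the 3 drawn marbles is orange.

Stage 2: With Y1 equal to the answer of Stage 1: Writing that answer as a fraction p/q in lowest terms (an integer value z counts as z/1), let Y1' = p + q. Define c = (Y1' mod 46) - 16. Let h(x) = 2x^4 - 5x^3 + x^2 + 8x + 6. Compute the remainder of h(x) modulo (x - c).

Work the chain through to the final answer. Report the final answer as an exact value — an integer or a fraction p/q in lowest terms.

Stage 1: total draws C(13,3) = 286; complement C(7,3) = 35; favorable 286 - 35 = 251; P = 251/286; answer 251/286
Stage 2: Y1 = 251/286; threaded value p + q = 537; c = 15; remainder = value at the root: 2*(15)^4 - 5*(15)^3 + 1*(15)^2 + 8*(15)^1 + 6 = (101250) + (-16875) + (225) + (120) + (6) = 84726; answer 84726

84726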